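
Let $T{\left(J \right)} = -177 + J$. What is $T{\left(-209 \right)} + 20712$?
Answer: $20326$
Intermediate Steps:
$T{\left(-209 \right)} + 20712 = \left(-177 - 209\right) + 20712 = -386 + 20712 = 20326$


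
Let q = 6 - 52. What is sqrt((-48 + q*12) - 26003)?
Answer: I*sqrt(26603) ≈ 163.1*I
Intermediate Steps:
q = -46
sqrt((-48 + q*12) - 26003) = sqrt((-48 - 46*12) - 26003) = sqrt((-48 - 552) - 26003) = sqrt(-600 - 26003) = sqrt(-26603) = I*sqrt(26603)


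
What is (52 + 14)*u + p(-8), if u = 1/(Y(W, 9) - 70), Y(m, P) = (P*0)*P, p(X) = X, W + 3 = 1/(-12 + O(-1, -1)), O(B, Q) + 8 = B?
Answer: -313/35 ≈ -8.9429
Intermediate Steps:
O(B, Q) = -8 + B
W = -64/21 (W = -3 + 1/(-12 + (-8 - 1)) = -3 + 1/(-12 - 9) = -3 + 1/(-21) = -3 - 1/21 = -64/21 ≈ -3.0476)
Y(m, P) = 0 (Y(m, P) = 0*P = 0)
u = -1/70 (u = 1/(0 - 70) = 1/(-70) = -1/70 ≈ -0.014286)
(52 + 14)*u + p(-8) = (52 + 14)*(-1/70) - 8 = 66*(-1/70) - 8 = -33/35 - 8 = -313/35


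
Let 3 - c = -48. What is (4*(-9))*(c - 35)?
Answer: -576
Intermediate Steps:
c = 51 (c = 3 - 1*(-48) = 3 + 48 = 51)
(4*(-9))*(c - 35) = (4*(-9))*(51 - 35) = -36*16 = -576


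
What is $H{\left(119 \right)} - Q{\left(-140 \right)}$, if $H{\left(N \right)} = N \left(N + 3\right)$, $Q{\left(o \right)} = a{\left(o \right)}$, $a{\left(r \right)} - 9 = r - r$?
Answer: $14509$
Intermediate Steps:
$a{\left(r \right)} = 9$ ($a{\left(r \right)} = 9 + \left(r - r\right) = 9 + 0 = 9$)
$Q{\left(o \right)} = 9$
$H{\left(N \right)} = N \left(3 + N\right)$
$H{\left(119 \right)} - Q{\left(-140 \right)} = 119 \left(3 + 119\right) - 9 = 119 \cdot 122 - 9 = 14518 - 9 = 14509$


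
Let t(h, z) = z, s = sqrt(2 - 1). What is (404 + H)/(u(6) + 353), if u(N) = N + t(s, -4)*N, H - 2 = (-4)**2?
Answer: 422/335 ≈ 1.2597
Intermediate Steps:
s = 1 (s = sqrt(1) = 1)
H = 18 (H = 2 + (-4)**2 = 2 + 16 = 18)
u(N) = -3*N (u(N) = N - 4*N = -3*N)
(404 + H)/(u(6) + 353) = (404 + 18)/(-3*6 + 353) = 422/(-18 + 353) = 422/335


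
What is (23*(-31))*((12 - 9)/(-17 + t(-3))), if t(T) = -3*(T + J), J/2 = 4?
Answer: 2139/32 ≈ 66.844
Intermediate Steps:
J = 8 (J = 2*4 = 8)
t(T) = -24 - 3*T (t(T) = -3*(T + 8) = -3*(8 + T) = -24 - 3*T)
(23*(-31))*((12 - 9)/(-17 + t(-3))) = (23*(-31))*((12 - 9)/(-17 + (-24 - 3*(-3)))) = -2139/(-17 + (-24 + 9)) = -2139/(-17 - 15) = -2139/(-32) = -2139*(-1)/32 = -713*(-3/32) = 2139/32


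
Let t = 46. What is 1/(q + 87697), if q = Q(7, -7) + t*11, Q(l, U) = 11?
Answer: 1/88214 ≈ 1.1336e-5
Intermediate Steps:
q = 517 (q = 11 + 46*11 = 11 + 506 = 517)
1/(q + 87697) = 1/(517 + 87697) = 1/88214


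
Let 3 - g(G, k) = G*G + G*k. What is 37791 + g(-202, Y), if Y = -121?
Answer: -27452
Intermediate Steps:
g(G, k) = 3 - G² - G*k (g(G, k) = 3 - (G*G + G*k) = 3 - (G² + G*k) = 3 + (-G² - G*k) = 3 - G² - G*k)
37791 + g(-202, Y) = 37791 + (3 - 1*(-202)² - 1*(-202)*(-121)) = 37791 + (3 - 1*40804 - 24442) = 37791 + (3 - 40804 - 24442) = 37791 - 65243 = -27452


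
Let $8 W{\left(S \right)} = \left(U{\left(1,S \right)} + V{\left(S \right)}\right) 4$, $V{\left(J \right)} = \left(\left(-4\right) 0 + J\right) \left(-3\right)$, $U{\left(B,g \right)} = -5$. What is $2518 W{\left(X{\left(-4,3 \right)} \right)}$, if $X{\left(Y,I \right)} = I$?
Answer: $-17626$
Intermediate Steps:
$V{\left(J \right)} = - 3 J$ ($V{\left(J \right)} = \left(0 + J\right) \left(-3\right) = J \left(-3\right) = - 3 J$)
$W{\left(S \right)} = - \frac{5}{2} - \frac{3 S}{2}$ ($W{\left(S \right)} = \frac{\left(-5 - 3 S\right) 4}{8} = \frac{-20 - 12 S}{8} = - \frac{5}{2} - \frac{3 S}{2}$)
$2518 W{\left(X{\left(-4,3 \right)} \right)} = 2518 \left(- \frac{5}{2} - \frac{9}{2}\right) = 2518 \left(-7\right) = -17626$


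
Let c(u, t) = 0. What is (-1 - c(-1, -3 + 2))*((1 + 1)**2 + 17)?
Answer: -21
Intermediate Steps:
(-1 - c(-1, -3 + 2))*((1 + 1)**2 + 17) = (-1 - 1*0)*((1 + 1)**2 + 17) = (-1 + 0)*(2**2 + 17) = -(4 + 17) = -1*21 = -21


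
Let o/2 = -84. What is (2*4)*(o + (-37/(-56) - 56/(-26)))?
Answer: -120255/91 ≈ -1321.5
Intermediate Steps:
o = -168 (o = 2*(-84) = -168)
(2*4)*(o + (-37/(-56) - 56/(-26))) = (2*4)*(-168 + (-37/(-56) - 56/(-26))) = 8*(-168 + (-37*(-1/56) - 56*(-1/26))) = 8*(-168 + (37/56 + 28/13)) = 8*(-168 + 2049/728) = 8*(-120255/728) = -120255/91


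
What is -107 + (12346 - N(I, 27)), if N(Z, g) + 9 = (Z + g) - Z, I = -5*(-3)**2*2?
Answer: 12221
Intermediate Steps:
I = -90 (I = -5*9*2 = -45*2 = -90)
N(Z, g) = -9 + g (N(Z, g) = -9 + ((Z + g) - Z) = -9 + g)
-107 + (12346 - N(I, 27)) = -107 + (12346 - (-9 + 27)) = -107 + (12346 - 1*18) = -107 + (12346 - 18) = -107 + 12328 = 12221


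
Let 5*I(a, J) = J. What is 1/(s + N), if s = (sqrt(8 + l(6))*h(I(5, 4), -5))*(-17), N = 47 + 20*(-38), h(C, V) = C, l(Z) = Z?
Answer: -17825/12644489 + 340*sqrt(14)/12644489 ≈ -0.0013091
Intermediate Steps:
I(a, J) = J/5
N = -713 (N = 47 - 760 = -713)
s = -68*sqrt(14)/5 (s = (sqrt(8 + 6)*((1/5)*4))*(-17) = (sqrt(14)*(4/5))*(-17) = (4*sqrt(14)/5)*(-17) = -68*sqrt(14)/5 ≈ -50.887)
1/(s + N) = 1/(-68*sqrt(14)/5 - 713) = 1/(-713 - 68*sqrt(14)/5)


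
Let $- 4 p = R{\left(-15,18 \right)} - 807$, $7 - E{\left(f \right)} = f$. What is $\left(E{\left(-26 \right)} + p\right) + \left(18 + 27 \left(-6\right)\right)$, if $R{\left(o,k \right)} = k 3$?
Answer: $\frac{309}{4} \approx 77.25$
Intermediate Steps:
$E{\left(f \right)} = 7 - f$
$R{\left(o,k \right)} = 3 k$
$p = \frac{753}{4}$ ($p = - \frac{3 \cdot 18 - 807}{4} = - \frac{54 - 807}{4} = \left(- \frac{1}{4}\right) \left(-753\right) = \frac{753}{4} \approx 188.25$)
$\left(E{\left(-26 \right)} + p\right) + \left(18 + 27 \left(-6\right)\right) = \left(\left(7 - -26\right) + \frac{753}{4}\right) + \left(18 + 27 \left(-6\right)\right) = \left(\left(7 + 26\right) + \frac{753}{4}\right) + \left(18 - 162\right) = \left(33 + \frac{753}{4}\right) - 144 = \frac{885}{4} - 144 = \frac{309}{4}$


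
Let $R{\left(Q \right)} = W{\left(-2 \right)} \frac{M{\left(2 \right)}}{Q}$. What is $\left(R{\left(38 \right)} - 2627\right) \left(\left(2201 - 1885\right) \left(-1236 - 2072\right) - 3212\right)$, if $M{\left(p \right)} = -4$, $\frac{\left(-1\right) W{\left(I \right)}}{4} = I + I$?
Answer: $\frac{52369330300}{19} \approx 2.7563 \cdot 10^{9}$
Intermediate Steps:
$W{\left(I \right)} = - 8 I$ ($W{\left(I \right)} = - 4 \left(I + I\right) = - 4 \cdot 2 I = - 8 I$)
$R{\left(Q \right)} = - \frac{64}{Q}$ ($R{\left(Q \right)} = \left(-8\right) \left(-2\right) \left(- \frac{4}{Q}\right) = 16 \left(- \frac{4}{Q}\right) = - \frac{64}{Q}$)
$\left(R{\left(38 \right)} - 2627\right) \left(\left(2201 - 1885\right) \left(-1236 - 2072\right) - 3212\right) = \left(- \frac{64}{38} - 2627\right) \left(\left(2201 - 1885\right) \left(-1236 - 2072\right) - 3212\right) = \left(\left(-64\right) \frac{1}{38} - 2627\right) \left(316 \left(-3308\right) - 3212\right) = \left(- \frac{32}{19} - 2627\right) \left(-1045328 - 3212\right) = \left(- \frac{49945}{19}\right) \left(-1048540\right) = \frac{52369330300}{19}$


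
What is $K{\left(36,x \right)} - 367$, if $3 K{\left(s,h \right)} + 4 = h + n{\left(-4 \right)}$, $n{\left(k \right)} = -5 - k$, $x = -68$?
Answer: $- \frac{1174}{3} \approx -391.33$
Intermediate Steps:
$K{\left(s,h \right)} = - \frac{5}{3} + \frac{h}{3}$ ($K{\left(s,h \right)} = - \frac{4}{3} + \frac{h - 1}{3} = - \frac{4}{3} + \frac{-1 + h}{3} = - \frac{4}{3} + \left(- \frac{1}{3} + \frac{h}{3}\right) = - \frac{5}{3} + \frac{h}{3}$)
$K{\left(36,x \right)} - 367 = \left(- \frac{5}{3} + \frac{1}{3} \left(-68\right)\right) - 367 = \left(- \frac{5}{3} - \frac{68}{3}\right) - 367 = - \frac{73}{3} - 367 = - \frac{1174}{3}$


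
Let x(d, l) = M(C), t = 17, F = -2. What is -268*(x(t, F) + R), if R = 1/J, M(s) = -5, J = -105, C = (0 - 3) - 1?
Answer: 140968/105 ≈ 1342.6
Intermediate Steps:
C = -4 (C = -3 - 1 = -4)
x(d, l) = -5
R = -1/105 (R = 1/(-105) = -1/105 ≈ -0.0095238)
-268*(x(t, F) + R) = -268*(-5 - 1/105) = -268*(-526/105) = 140968/105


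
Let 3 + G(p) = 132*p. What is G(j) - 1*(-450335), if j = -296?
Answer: 411260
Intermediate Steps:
G(p) = -3 + 132*p
G(j) - 1*(-450335) = (-3 + 132*(-296)) - 1*(-450335) = (-3 - 39072) + 450335 = -39075 + 450335 = 411260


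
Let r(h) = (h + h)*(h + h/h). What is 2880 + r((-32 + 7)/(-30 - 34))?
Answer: 5900465/2048 ≈ 2881.1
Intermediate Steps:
r(h) = 2*h*(1 + h) (r(h) = (2*h)*(h + 1) = (2*h)*(1 + h) = 2*h*(1 + h))
2880 + r((-32 + 7)/(-30 - 34)) = 2880 + 2*((-32 + 7)/(-30 - 34))*(1 + (-32 + 7)/(-30 - 34)) = 2880 + 2*(-25/(-64))*(1 - 25/(-64)) = 2880 + 2*(-25*(-1/64))*(1 - 25*(-1/64)) = 2880 + 2*(25/64)*(1 + 25/64) = 2880 + 2*(25/64)*(89/64) = 2880 + 2225/2048 = 5900465/2048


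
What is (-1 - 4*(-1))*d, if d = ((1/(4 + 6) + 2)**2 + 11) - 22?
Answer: -1977/100 ≈ -19.770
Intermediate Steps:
d = -659/100 (d = ((1/10 + 2)**2 + 11) - 22 = ((21/10)**2 + 11) - 22 = (441/100 + 11) - 22 = 1541/100 - 22 = -659/100 ≈ -6.5900)
(-1 - 4*(-1))*d = (-1 - 4*(-1))*(-659/100) = (-1 + 4)*(-659/100) = 3*(-659/100) = -1977/100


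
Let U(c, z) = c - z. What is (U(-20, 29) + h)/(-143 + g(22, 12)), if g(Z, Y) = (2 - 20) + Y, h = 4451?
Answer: -4402/149 ≈ -29.544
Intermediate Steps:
g(Z, Y) = -18 + Y
(U(-20, 29) + h)/(-143 + g(22, 12)) = ((-20 - 1*29) + 4451)/(-143 + (-18 + 12)) = ((-20 - 29) + 4451)/(-143 - 6) = (-49 + 4451)/(-149) = 4402*(-1/149) = -4402/149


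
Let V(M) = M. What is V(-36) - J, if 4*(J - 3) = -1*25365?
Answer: 25209/4 ≈ 6302.3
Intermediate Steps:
J = -25353/4 (J = 3 + (-1*25365)/4 = 3 + (1/4)*(-25365) = 3 - 25365/4 = -25353/4 ≈ -6338.3)
V(-36) - J = -36 - 1*(-25353/4) = -36 + 25353/4 = 25209/4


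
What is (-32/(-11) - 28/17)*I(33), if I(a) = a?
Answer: 708/17 ≈ 41.647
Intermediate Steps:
(-32/(-11) - 28/17)*I(33) = (-32/(-11) - 28/17)*33 = (-32*(-1/11) - 28*1/17)*33 = (32/11 - 28/17)*33 = (236/187)*33 = 708/17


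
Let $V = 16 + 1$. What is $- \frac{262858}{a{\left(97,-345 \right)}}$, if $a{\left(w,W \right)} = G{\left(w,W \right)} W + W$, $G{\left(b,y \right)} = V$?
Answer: $\frac{131429}{3105} \approx 42.328$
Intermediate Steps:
$V = 17$
$G{\left(b,y \right)} = 17$
$a{\left(w,W \right)} = 18 W$ ($a{\left(w,W \right)} = 17 W + W = 18 W$)
$- \frac{262858}{a{\left(97,-345 \right)}} = - \frac{262858}{18 \left(-345\right)} = - \frac{262858}{-6210} = \left(-262858\right) \left(- \frac{1}{6210}\right) = \frac{131429}{3105}$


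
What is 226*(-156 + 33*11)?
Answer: 46782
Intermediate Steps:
226*(-156 + 33*11) = 226*(-156 + 363) = 226*207 = 46782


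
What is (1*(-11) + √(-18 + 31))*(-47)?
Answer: 517 - 47*√13 ≈ 347.54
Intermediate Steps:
(1*(-11) + √(-18 + 31))*(-47) = (-11 + √13)*(-47) = 517 - 47*√13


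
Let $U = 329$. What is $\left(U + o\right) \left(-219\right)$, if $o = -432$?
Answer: $22557$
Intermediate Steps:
$\left(U + o\right) \left(-219\right) = \left(329 - 432\right) \left(-219\right) = \left(-103\right) \left(-219\right) = 22557$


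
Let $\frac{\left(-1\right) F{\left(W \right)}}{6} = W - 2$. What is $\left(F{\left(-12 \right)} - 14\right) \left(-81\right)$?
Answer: $-5670$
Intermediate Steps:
$F{\left(W \right)} = 12 - 6 W$ ($F{\left(W \right)} = - 6 \left(W - 2\right) = - 6 \left(-2 + W\right) = 12 - 6 W$)
$\left(F{\left(-12 \right)} - 14\right) \left(-81\right) = \left(\left(12 - -72\right) - 14\right) \left(-81\right) = \left(\left(12 + 72\right) - 14\right) \left(-81\right) = \left(84 - 14\right) \left(-81\right) = 70 \left(-81\right) = -5670$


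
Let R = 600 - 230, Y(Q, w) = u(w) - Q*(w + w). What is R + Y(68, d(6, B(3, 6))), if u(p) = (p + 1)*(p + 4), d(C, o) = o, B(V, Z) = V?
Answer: -10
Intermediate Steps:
u(p) = (1 + p)*(4 + p)
Y(Q, w) = 4 + w² + 5*w - 2*Q*w (Y(Q, w) = (4 + w² + 5*w) - Q*(w + w) = (4 + w² + 5*w) - Q*2*w = (4 + w² + 5*w) - 2*Q*w = 4 + w² + 5*w - 2*Q*w)
R = 370
R + Y(68, d(6, B(3, 6))) = 370 + (4 + 3² + 5*3 - 2*68*3) = 370 + (4 + 9 + 15 - 408) = 370 - 380 = -10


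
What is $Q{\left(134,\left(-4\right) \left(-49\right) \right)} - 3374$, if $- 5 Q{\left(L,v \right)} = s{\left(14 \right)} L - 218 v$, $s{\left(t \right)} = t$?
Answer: $\frac{23982}{5} \approx 4796.4$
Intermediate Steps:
$Q{\left(L,v \right)} = - \frac{14 L}{5} + \frac{218 v}{5}$ ($Q{\left(L,v \right)} = - \frac{14 L - 218 v}{5} = - \frac{- 218 v + 14 L}{5} = - \frac{14 L}{5} + \frac{218 v}{5}$)
$Q{\left(134,\left(-4\right) \left(-49\right) \right)} - 3374 = \left(\left(- \frac{14}{5}\right) 134 + \frac{218 \left(\left(-4\right) \left(-49\right)\right)}{5}\right) - 3374 = \left(- \frac{1876}{5} + \frac{218}{5} \cdot 196\right) - 3374 = \left(- \frac{1876}{5} + \frac{42728}{5}\right) - 3374 = \frac{40852}{5} - 3374 = \frac{23982}{5}$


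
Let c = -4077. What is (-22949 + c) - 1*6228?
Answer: -33254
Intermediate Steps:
(-22949 + c) - 1*6228 = (-22949 - 4077) - 1*6228 = -27026 - 6228 = -33254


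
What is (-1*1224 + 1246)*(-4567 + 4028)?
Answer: -11858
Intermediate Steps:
(-1*1224 + 1246)*(-4567 + 4028) = (-1224 + 1246)*(-539) = 22*(-539) = -11858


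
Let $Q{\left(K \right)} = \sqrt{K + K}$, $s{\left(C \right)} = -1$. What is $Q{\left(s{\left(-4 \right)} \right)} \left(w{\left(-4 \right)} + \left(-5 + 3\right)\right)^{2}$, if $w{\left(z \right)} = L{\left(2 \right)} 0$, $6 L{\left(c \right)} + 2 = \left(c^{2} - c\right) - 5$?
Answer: $4 i \sqrt{2} \approx 5.6569 i$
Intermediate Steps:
$L{\left(c \right)} = - \frac{7}{6} - \frac{c}{6} + \frac{c^{2}}{6}$ ($L{\left(c \right)} = - \frac{1}{3} + \frac{\left(c^{2} - c\right) - 5}{6} = - \frac{1}{3} + \frac{-5 + c^{2} - c}{6} = - \frac{1}{3} - \left(\frac{5}{6} - \frac{c^{2}}{6} + \frac{c}{6}\right) = - \frac{7}{6} - \frac{c}{6} + \frac{c^{2}}{6}$)
$Q{\left(K \right)} = \sqrt{2} \sqrt{K}$ ($Q{\left(K \right)} = \sqrt{2 K} = \sqrt{2} \sqrt{K}$)
$w{\left(z \right)} = 0$ ($w{\left(z \right)} = \left(- \frac{7}{6} - \frac{1}{3} + \frac{2^{2}}{6}\right) 0 = \left(- \frac{7}{6} - \frac{1}{3} + \frac{1}{6} \cdot 4\right) 0 = \left(- \frac{7}{6} - \frac{1}{3} + \frac{2}{3}\right) 0 = \left(- \frac{5}{6}\right) 0 = 0$)
$Q{\left(s{\left(-4 \right)} \right)} \left(w{\left(-4 \right)} + \left(-5 + 3\right)\right)^{2} = \sqrt{2} \sqrt{-1} \left(0 + \left(-5 + 3\right)\right)^{2} = \sqrt{2} i \left(0 - 2\right)^{2} = i \sqrt{2} \left(-2\right)^{2} = i \sqrt{2} \cdot 4 = 4 i \sqrt{2}$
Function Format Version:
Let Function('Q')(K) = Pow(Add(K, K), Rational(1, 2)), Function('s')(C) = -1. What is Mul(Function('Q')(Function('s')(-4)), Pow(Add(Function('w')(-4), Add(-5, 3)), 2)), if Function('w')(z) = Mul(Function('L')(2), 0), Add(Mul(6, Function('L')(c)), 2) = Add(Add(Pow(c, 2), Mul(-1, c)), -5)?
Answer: Mul(4, I, Pow(2, Rational(1, 2))) ≈ Mul(5.6569, I)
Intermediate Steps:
Function('L')(c) = Add(Rational(-7, 6), Mul(Rational(-1, 6), c), Mul(Rational(1, 6), Pow(c, 2))) (Function('L')(c) = Add(Rational(-1, 3), Mul(Rational(1, 6), Add(Add(Pow(c, 2), Mul(-1, c)), -5))) = Add(Rational(-1, 3), Mul(Rational(1, 6), Add(-5, Pow(c, 2), Mul(-1, c)))) = Add(Rational(-1, 3), Add(Rational(-5, 6), Mul(Rational(-1, 6), c), Mul(Rational(1, 6), Pow(c, 2)))) = Add(Rational(-7, 6), Mul(Rational(-1, 6), c), Mul(Rational(1, 6), Pow(c, 2))))
Function('Q')(K) = Mul(Pow(2, Rational(1, 2)), Pow(K, Rational(1, 2))) (Function('Q')(K) = Pow(Mul(2, K), Rational(1, 2)) = Mul(Pow(2, Rational(1, 2)), Pow(K, Rational(1, 2))))
Function('w')(z) = 0 (Function('w')(z) = Mul(Add(Rational(-7, 6), Mul(Rational(-1, 6), 2), Mul(Rational(1, 6), Pow(2, 2))), 0) = Mul(Add(Rational(-7, 6), Rational(-1, 3), Mul(Rational(1, 6), 4)), 0) = Mul(Add(Rational(-7, 6), Rational(-1, 3), Rational(2, 3)), 0) = Mul(Rational(-5, 6), 0) = 0)
Mul(Function('Q')(Function('s')(-4)), Pow(Add(Function('w')(-4), Add(-5, 3)), 2)) = Mul(Mul(Pow(2, Rational(1, 2)), Pow(-1, Rational(1, 2))), Pow(Add(0, Add(-5, 3)), 2)) = Mul(Mul(Pow(2, Rational(1, 2)), I), Pow(Add(0, -2), 2)) = Mul(Mul(I, Pow(2, Rational(1, 2))), Pow(-2, 2)) = Mul(Mul(I, Pow(2, Rational(1, 2))), 4) = Mul(4, I, Pow(2, Rational(1, 2)))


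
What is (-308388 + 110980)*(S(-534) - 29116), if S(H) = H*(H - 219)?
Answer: -73630420288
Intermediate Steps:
S(H) = H*(-219 + H)
(-308388 + 110980)*(S(-534) - 29116) = (-308388 + 110980)*(-534*(-219 - 534) - 29116) = -197408*(-534*(-753) - 29116) = -197408*(402102 - 29116) = -197408*372986 = -73630420288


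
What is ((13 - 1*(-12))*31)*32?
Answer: 24800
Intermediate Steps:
((13 - 1*(-12))*31)*32 = ((13 + 12)*31)*32 = (25*31)*32 = 775*32 = 24800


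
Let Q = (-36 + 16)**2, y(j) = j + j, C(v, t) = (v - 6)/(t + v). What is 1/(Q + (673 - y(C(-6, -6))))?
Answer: 1/1071 ≈ 0.00093371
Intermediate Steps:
C(v, t) = (-6 + v)/(t + v)
y(j) = 2*j
Q = 400 (Q = (-20)**2 = 400)
1/(Q + (673 - y(C(-6, -6)))) = 1/(400 + (673 - 2*(-6 - 6)/(-6 - 6))) = 1/(400 + (673 - 2*-12/(-12))) = 1/(400 + (673 - 2*(-1/12*(-12)))) = 1/(400 + (673 - 2)) = 1/(400 + 671) = 1/1071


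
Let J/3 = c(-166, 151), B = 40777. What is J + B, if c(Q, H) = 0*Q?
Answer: 40777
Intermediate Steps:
c(Q, H) = 0
J = 0 (J = 3*0 = 0)
J + B = 0 + 40777 = 40777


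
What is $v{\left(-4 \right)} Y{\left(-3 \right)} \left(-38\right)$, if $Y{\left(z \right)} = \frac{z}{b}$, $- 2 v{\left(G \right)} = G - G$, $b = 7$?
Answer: $0$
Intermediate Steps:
$v{\left(G \right)} = 0$ ($v{\left(G \right)} = - \frac{G - G}{2} = \left(- \frac{1}{2}\right) 0 = 0$)
$Y{\left(z \right)} = \frac{z}{7}$
$v{\left(-4 \right)} Y{\left(-3 \right)} \left(-38\right) = 0 \cdot \frac{1}{7} \left(-3\right) \left(-38\right) = 0 \left(- \frac{3}{7}\right) \left(-38\right) = 0 \left(-38\right) = 0$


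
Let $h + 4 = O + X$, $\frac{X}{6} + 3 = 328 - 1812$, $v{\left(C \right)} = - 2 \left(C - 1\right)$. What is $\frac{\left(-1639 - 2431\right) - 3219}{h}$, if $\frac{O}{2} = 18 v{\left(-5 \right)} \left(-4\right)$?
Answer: $\frac{7289}{10654} \approx 0.68416$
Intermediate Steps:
$v{\left(C \right)} = 2 - 2 C$ ($v{\left(C \right)} = - 2 \left(-1 + C\right) = 2 - 2 C$)
$X = -8922$ ($X = -18 + 6 \left(328 - 1812\right) = -18 + 6 \left(-1484\right) = -18 - 8904 = -8922$)
$O = -1728$ ($O = 2 \cdot 18 \left(2 - -10\right) \left(-4\right) = 2 \cdot 18 \left(2 + 10\right) \left(-4\right) = 2 \cdot 18 \cdot 12 \left(-4\right) = 2 \cdot 216 \left(-4\right) = 2 \left(-864\right) = -1728$)
$h = -10654$ ($h = -4 - 10650 = -10654$)
$\frac{\left(-1639 - 2431\right) - 3219}{h} = \frac{\left(-1639 - 2431\right) - 3219}{-10654} = \left(-4070 - 3219\right) \left(- \frac{1}{10654}\right) = \left(-7289\right) \left(- \frac{1}{10654}\right) = \frac{7289}{10654}$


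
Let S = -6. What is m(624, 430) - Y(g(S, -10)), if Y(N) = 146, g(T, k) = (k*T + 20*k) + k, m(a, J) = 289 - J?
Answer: -287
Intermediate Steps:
g(T, k) = 21*k + T*k (g(T, k) = (T*k + 20*k) + k = (20*k + T*k) + k = 21*k + T*k)
m(624, 430) - Y(g(S, -10)) = (289 - 1*430) - 1*146 = (289 - 430) - 146 = -141 - 146 = -287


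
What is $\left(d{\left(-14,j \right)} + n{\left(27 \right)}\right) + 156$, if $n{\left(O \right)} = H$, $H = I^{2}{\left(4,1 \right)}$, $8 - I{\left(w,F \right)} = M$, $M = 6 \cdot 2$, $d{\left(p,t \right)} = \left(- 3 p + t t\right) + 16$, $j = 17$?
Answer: $519$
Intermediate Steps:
$d{\left(p,t \right)} = 16 + t^{2} - 3 p$ ($d{\left(p,t \right)} = \left(- 3 p + t^{2}\right) + 16 = \left(t^{2} - 3 p\right) + 16 = 16 + t^{2} - 3 p$)
$M = 12$
$I{\left(w,F \right)} = -4$ ($I{\left(w,F \right)} = 8 - 12 = -4$)
$H = 16$ ($H = \left(-4\right)^{2} = 16$)
$n{\left(O \right)} = 16$
$\left(d{\left(-14,j \right)} + n{\left(27 \right)}\right) + 156 = \left(\left(16 + 17^{2} - -42\right) + 16\right) + 156 = \left(\left(16 + 289 + 42\right) + 16\right) + 156 = \left(347 + 16\right) + 156 = 363 + 156 = 519$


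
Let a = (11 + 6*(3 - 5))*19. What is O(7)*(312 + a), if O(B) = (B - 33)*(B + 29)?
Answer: -274248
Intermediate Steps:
O(B) = (-33 + B)*(29 + B)
a = -19 (a = (11 + 6*(-2))*19 = (11 - 12)*19 = -1*19 = -19)
O(7)*(312 + a) = (-957 + 7**2 - 4*7)*(312 - 19) = (-957 + 49 - 28)*293 = -936*293 = -274248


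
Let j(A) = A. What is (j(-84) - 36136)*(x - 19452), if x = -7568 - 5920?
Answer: 1193086800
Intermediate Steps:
x = -13488
(j(-84) - 36136)*(x - 19452) = (-84 - 36136)*(-13488 - 19452) = -36220*(-32940) = 1193086800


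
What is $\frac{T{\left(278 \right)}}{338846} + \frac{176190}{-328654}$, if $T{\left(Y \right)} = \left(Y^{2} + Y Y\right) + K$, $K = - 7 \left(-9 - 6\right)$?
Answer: $- \frac{4433688299}{55681546642} \approx -0.079626$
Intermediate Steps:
$K = 105$ ($K = \left(-7\right) \left(-15\right) = 105$)
$T{\left(Y \right)} = 105 + 2 Y^{2}$ ($T{\left(Y \right)} = \left(Y^{2} + Y Y\right) + 105 = \left(Y^{2} + Y^{2}\right) + 105 = 2 Y^{2} + 105 = 105 + 2 Y^{2}$)
$\frac{T{\left(278 \right)}}{338846} + \frac{176190}{-328654} = \frac{105 + 2 \cdot 278^{2}}{338846} + \frac{176190}{-328654} = \left(105 + 2 \cdot 77284\right) \frac{1}{338846} + 176190 \left(- \frac{1}{328654}\right) = \left(105 + 154568\right) \frac{1}{338846} - \frac{88095}{164327} = 154673 \cdot \frac{1}{338846} - \frac{88095}{164327} = \frac{154673}{338846} - \frac{88095}{164327} = - \frac{4433688299}{55681546642}$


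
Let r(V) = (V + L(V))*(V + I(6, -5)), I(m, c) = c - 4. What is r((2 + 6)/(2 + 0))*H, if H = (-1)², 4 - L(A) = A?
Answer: -20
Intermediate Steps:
I(m, c) = -4 + c
L(A) = 4 - A
H = 1
r(V) = -36 + 4*V (r(V) = (V + (4 - V))*(V + (-4 - 5)) = 4*(V - 9) = 4*(-9 + V) = -36 + 4*V)
r((2 + 6)/(2 + 0))*H = (-36 + 4*((2 + 6)/(2 + 0)))*1 = (-36 + 4*(8/2))*1 = (-36 + 4*(8*(½)))*1 = (-36 + 4*4)*1 = (-36 + 16)*1 = -20*1 = -20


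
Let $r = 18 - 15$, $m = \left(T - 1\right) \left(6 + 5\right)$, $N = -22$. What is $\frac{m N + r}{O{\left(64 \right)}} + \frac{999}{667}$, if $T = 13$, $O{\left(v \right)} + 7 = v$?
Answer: $- \frac{626008}{12673} \approx -49.397$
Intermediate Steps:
$O{\left(v \right)} = -7 + v$
$m = 132$ ($m = \left(13 - 1\right) \left(6 + 5\right) = 12 \cdot 11 = 132$)
$r = 3$ ($r = 18 - 15 = 3$)
$\frac{m N + r}{O{\left(64 \right)}} + \frac{999}{667} = \frac{132 \left(-22\right) + 3}{-7 + 64} + \frac{999}{667} = \frac{-2904 + 3}{57} + 999 \cdot \frac{1}{667} = \left(-2901\right) \frac{1}{57} + \frac{999}{667} = - \frac{967}{19} + \frac{999}{667} = - \frac{626008}{12673}$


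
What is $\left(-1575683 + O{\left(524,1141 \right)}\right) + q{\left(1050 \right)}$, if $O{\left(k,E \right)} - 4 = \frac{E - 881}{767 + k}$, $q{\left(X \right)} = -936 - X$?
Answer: $- \frac{2036765255}{1291} \approx -1.5777 \cdot 10^{6}$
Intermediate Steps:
$O{\left(k,E \right)} = 4 + \frac{-881 + E}{767 + k}$ ($O{\left(k,E \right)} = 4 + \frac{E - 881}{767 + k} = 4 + \frac{-881 + E}{767 + k}$)
$\left(-1575683 + O{\left(524,1141 \right)}\right) + q{\left(1050 \right)} = \left(-1575683 + \frac{2187 + 1141 + 4 \cdot 524}{767 + 524}\right) - 1986 = \left(-1575683 + \frac{2187 + 1141 + 2096}{1291}\right) - 1986 = \left(-1575683 + \frac{1}{1291} \cdot 5424\right) - 1986 = \left(-1575683 + \frac{5424}{1291}\right) - 1986 = - \frac{2034201329}{1291} - 1986 = - \frac{2036765255}{1291}$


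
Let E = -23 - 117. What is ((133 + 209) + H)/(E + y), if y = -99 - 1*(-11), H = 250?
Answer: -148/57 ≈ -2.5965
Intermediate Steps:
E = -140
y = -88 (y = -99 + 11 = -88)
((133 + 209) + H)/(E + y) = ((133 + 209) + 250)/(-140 - 88) = (342 + 250)/(-228) = 592*(-1/228) = -148/57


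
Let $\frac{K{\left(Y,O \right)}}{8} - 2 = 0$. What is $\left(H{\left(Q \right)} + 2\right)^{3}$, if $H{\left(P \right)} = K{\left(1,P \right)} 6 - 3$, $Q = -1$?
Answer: $857375$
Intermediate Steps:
$K{\left(Y,O \right)} = 16$ ($K{\left(Y,O \right)} = 16 + 8 \cdot 0 = 16 + 0 = 16$)
$H{\left(P \right)} = 93$ ($H{\left(P \right)} = 16 \cdot 6 - 3 = 96 - 3 = 93$)
$\left(H{\left(Q \right)} + 2\right)^{3} = \left(93 + 2\right)^{3} = 95^{3} = 857375$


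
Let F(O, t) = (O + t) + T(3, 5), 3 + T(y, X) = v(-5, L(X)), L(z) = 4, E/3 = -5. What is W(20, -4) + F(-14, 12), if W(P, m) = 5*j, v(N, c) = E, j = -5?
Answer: -45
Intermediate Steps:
E = -15 (E = 3*(-5) = -15)
v(N, c) = -15
T(y, X) = -18 (T(y, X) = -3 - 15 = -18)
F(O, t) = -18 + O + t (F(O, t) = (O + t) - 18 = -18 + O + t)
W(P, m) = -25 (W(P, m) = 5*(-5) = -25)
W(20, -4) + F(-14, 12) = -25 + (-18 - 14 + 12) = -25 - 20 = -45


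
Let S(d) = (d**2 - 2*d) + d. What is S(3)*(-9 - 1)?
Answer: -60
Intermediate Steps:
S(d) = d**2 - d
S(3)*(-9 - 1) = (3*(-1 + 3))*(-9 - 1) = (3*2)*(-10) = 6*(-10) = -60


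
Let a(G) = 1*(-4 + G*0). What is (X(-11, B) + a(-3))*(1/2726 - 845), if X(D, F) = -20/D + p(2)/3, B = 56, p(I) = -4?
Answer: 1535646/517 ≈ 2970.3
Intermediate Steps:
X(D, F) = -4/3 - 20/D (X(D, F) = -20/D - 4/3 = -4/3 - 20/D)
a(G) = -4 (a(G) = 1*(-4 + 0) = 1*(-4) = -4)
(X(-11, B) + a(-3))*(1/2726 - 845) = ((-4/3 - 20/(-11)) - 4)*(1/2726 - 845) = ((-4/3 - 20*(-1/11)) - 4)*(1/2726 - 845) = ((-4/3 + 20/11) - 4)*(-2303469/2726) = (16/33 - 4)*(-2303469/2726) = -116/33*(-2303469/2726) = 1535646/517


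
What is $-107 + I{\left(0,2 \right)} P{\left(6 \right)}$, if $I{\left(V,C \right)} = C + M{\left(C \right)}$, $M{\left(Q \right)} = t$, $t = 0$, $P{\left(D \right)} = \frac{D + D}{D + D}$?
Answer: $-105$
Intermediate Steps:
$P{\left(D \right)} = 1$ ($P{\left(D \right)} = \frac{2 D}{2 D} = 2 D \frac{1}{2 D} = 1$)
$M{\left(Q \right)} = 0$
$I{\left(V,C \right)} = C$ ($I{\left(V,C \right)} = C + 0 = C$)
$-107 + I{\left(0,2 \right)} P{\left(6 \right)} = -107 + 2 \cdot 1 = -107 + 2 = -105$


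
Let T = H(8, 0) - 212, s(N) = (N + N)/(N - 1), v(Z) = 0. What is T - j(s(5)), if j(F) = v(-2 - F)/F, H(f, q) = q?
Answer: -212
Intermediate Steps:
s(N) = 2*N/(-1 + N) (s(N) = (2*N)/(-1 + N) = 2*N/(-1 + N))
T = -212 (T = 0 - 212 = -212)
j(F) = 0 (j(F) = 0/F = 0)
T - j(s(5)) = -212 - 1*0 = -212 + 0 = -212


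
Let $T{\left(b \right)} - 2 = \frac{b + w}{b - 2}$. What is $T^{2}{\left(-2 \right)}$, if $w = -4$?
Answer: $\frac{49}{4} \approx 12.25$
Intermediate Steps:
$T{\left(b \right)} = 2 + \frac{-4 + b}{-2 + b}$ ($T{\left(b \right)} = 2 + \frac{b - 4}{b - 2} = 2 + \frac{-4 + b}{-2 + b}$)
$T^{2}{\left(-2 \right)} = \left(\frac{-8 + 3 \left(-2\right)}{-2 - 2}\right)^{2} = \left(\frac{-8 - 6}{-4}\right)^{2} = \left(\left(- \frac{1}{4}\right) \left(-14\right)\right)^{2} = \left(\frac{7}{2}\right)^{2} = \frac{49}{4}$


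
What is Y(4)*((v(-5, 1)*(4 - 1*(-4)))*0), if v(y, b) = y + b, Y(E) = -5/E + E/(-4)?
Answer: 0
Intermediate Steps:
Y(E) = -5/E - E/4 (Y(E) = -5/E + E*(-¼) = -5/E - E/4)
v(y, b) = b + y
Y(4)*((v(-5, 1)*(4 - 1*(-4)))*0) = (-5/4 - ¼*4)*(((1 - 5)*(4 - 1*(-4)))*0) = (-5*¼ - 1)*(-4*(4 + 4)*0) = (-5/4 - 1)*(-4*8*0) = -(-72)*0 = -9/4*0 = 0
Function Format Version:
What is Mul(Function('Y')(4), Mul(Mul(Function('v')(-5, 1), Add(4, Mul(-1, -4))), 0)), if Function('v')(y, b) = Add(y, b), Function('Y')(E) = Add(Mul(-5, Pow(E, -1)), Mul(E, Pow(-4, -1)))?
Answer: 0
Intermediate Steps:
Function('Y')(E) = Add(Mul(-5, Pow(E, -1)), Mul(Rational(-1, 4), E)) (Function('Y')(E) = Add(Mul(-5, Pow(E, -1)), Mul(E, Rational(-1, 4))) = Add(Mul(-5, Pow(E, -1)), Mul(Rational(-1, 4), E)))
Function('v')(y, b) = Add(b, y)
Mul(Function('Y')(4), Mul(Mul(Function('v')(-5, 1), Add(4, Mul(-1, -4))), 0)) = Mul(Add(Mul(-5, Pow(4, -1)), Mul(Rational(-1, 4), 4)), Mul(Mul(Add(1, -5), Add(4, Mul(-1, -4))), 0)) = Mul(Add(Mul(-5, Rational(1, 4)), -1), Mul(Mul(-4, Add(4, 4)), 0)) = Mul(Add(Rational(-5, 4), -1), Mul(Mul(-4, 8), 0)) = Mul(Rational(-9, 4), Mul(-32, 0)) = Mul(Rational(-9, 4), 0) = 0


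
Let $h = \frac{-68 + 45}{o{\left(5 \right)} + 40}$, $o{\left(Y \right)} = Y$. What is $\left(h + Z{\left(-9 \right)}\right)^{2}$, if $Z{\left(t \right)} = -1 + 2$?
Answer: $\frac{484}{2025} \approx 0.23901$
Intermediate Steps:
$Z{\left(t \right)} = 1$
$h = - \frac{23}{45}$ ($h = \frac{-68 + 45}{5 + 40} = - \frac{23}{45} \approx -0.51111$)
$\left(h + Z{\left(-9 \right)}\right)^{2} = \left(- \frac{23}{45} + 1\right)^{2} = \left(\frac{22}{45}\right)^{2} = \frac{484}{2025}$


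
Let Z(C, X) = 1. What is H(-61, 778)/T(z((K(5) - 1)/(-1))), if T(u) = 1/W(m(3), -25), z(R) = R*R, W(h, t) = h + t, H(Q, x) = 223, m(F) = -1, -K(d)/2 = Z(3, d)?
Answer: -5798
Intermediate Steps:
K(d) = -2 (K(d) = -2*1 = -2)
z(R) = R**2
T(u) = -1/26 (T(u) = 1/(-1 - 25) = 1/(-26) = -1/26)
H(-61, 778)/T(z((K(5) - 1)/(-1))) = 223/(-1/26) = 223*(-26) = -5798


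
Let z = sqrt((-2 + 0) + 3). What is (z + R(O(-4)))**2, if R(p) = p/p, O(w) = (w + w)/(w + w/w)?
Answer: 4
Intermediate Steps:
O(w) = 2*w/(1 + w) (O(w) = (2*w)/(w + 1) = (2*w)/(1 + w) = 2*w/(1 + w))
z = 1 (z = sqrt(-2 + 3) = sqrt(1) = 1)
R(p) = 1
(z + R(O(-4)))**2 = (1 + 1)**2 = 2**2 = 4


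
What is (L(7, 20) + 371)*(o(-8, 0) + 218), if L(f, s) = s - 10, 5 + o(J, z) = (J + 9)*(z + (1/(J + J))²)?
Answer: 20775549/256 ≈ 81155.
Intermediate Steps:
o(J, z) = -5 + (9 + J)*(z + 1/(4*J²)) (o(J, z) = -5 + (J + 9)*(z + (1/(J + J))²) = -5 + (9 + J)*(z + (1/(2*J))²) = -5 + (9 + J)*(z + 1/(4*J²)))
L(f, s) = -10 + s
(L(7, 20) + 371)*(o(-8, 0) + 218) = ((-10 + 20) + 371)*((-5 + 9*0 + (¼)/(-8) + (9/4)/(-8)² - 8*0) + 218) = (10 + 371)*((-5 + 0 + (¼)*(-⅛) + (9/4)*(1/64) + 0) + 218) = 381*((-5 + 0 - 1/32 + 9/256 + 0) + 218) = 381*(-1279/256 + 218) = 381*(54529/256) = 20775549/256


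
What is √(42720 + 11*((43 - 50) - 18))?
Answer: √42445 ≈ 206.02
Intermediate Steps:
√(42720 + 11*((43 - 50) - 18)) = √(42720 + 11*(-7 - 18)) = √(42720 + 11*(-25)) = √(42720 - 275) = √42445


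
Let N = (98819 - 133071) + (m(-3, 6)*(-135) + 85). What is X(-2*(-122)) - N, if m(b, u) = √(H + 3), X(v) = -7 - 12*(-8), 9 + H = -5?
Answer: 34256 + 135*I*√11 ≈ 34256.0 + 447.74*I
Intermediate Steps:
H = -14 (H = -9 - 5 = -14)
X(v) = 89 (X(v) = -7 + 96 = 89)
m(b, u) = I*√11 (m(b, u) = √(-14 + 3) = √(-11) = I*√11)
N = -34167 - 135*I*√11 (N = (98819 - 133071) + ((I*√11)*(-135) + 85) = -34252 + (-135*I*√11 + 85) = -34252 + (85 - 135*I*√11) = -34167 - 135*I*√11 ≈ -34167.0 - 447.74*I)
X(-2*(-122)) - N = 89 - (-34167 - 135*I*√11) = 89 + (34167 + 135*I*√11) = 34256 + 135*I*√11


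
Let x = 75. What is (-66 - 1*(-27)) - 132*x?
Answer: -9939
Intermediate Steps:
(-66 - 1*(-27)) - 132*x = (-66 - 1*(-27)) - 132*75 = (-66 + 27) - 9900 = -39 - 9900 = -9939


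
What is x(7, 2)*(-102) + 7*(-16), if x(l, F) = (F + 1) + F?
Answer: -622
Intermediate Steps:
x(l, F) = 1 + 2*F (x(l, F) = (1 + F) + F = 1 + 2*F)
x(7, 2)*(-102) + 7*(-16) = (1 + 2*2)*(-102) + 7*(-16) = (1 + 4)*(-102) - 112 = 5*(-102) - 112 = -510 - 112 = -622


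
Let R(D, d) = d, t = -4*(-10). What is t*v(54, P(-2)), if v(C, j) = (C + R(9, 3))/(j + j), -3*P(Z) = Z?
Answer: 1710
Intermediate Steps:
t = 40
P(Z) = -Z/3
v(C, j) = (3 + C)/(2*j) (v(C, j) = (C + 3)/(j + j) = (3 + C)/((2*j)) = (3 + C)*(1/(2*j)) = (3 + C)/(2*j))
t*v(54, P(-2)) = 40*((3 + 54)/(2*((-1/3*(-2))))) = 40*((1/2)*57/(2/3)) = 40*((1/2)*(3/2)*57) = 40*(171/4) = 1710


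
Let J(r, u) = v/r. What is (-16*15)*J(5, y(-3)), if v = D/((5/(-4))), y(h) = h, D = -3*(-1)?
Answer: 576/5 ≈ 115.20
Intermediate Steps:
D = 3
v = -12/5 (v = 3/((5/(-4))) = 3/((5*(-1/4))) = 3/(-5/4) = 3*(-4/5) = -12/5 ≈ -2.4000)
J(r, u) = -12/(5*r)
(-16*15)*J(5, y(-3)) = (-16*15)*(-12/5/5) = -(-576)/5 = -240*(-12/25) = 576/5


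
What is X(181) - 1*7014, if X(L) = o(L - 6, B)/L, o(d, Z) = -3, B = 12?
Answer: -1269537/181 ≈ -7014.0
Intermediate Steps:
X(L) = -3/L
X(181) - 1*7014 = -3/181 - 1*7014 = -3*1/181 - 7014 = -3/181 - 7014 = -1269537/181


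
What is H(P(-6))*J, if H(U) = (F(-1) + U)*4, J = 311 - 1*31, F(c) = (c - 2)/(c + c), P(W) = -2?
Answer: -560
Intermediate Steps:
F(c) = (-2 + c)/(2*c) (F(c) = (-2 + c)/((2*c)) = (-2 + c)*(1/(2*c)) = (-2 + c)/(2*c))
J = 280 (J = 311 - 31 = 280)
H(U) = 6 + 4*U (H(U) = ((½)*(-2 - 1)/(-1) + U)*4 = ((½)*(-1)*(-3) + U)*4 = (3/2 + U)*4 = 6 + 4*U)
H(P(-6))*J = (6 + 4*(-2))*280 = (6 - 8)*280 = -2*280 = -560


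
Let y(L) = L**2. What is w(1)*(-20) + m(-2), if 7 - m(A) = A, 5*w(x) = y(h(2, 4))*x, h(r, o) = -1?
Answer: 5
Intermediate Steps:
w(x) = x/5 (w(x) = ((-1)**2*x)/5 = (1*x)/5 = x/5)
m(A) = 7 - A
w(1)*(-20) + m(-2) = ((1/5)*1)*(-20) + (7 - 1*(-2)) = (1/5)*(-20) + (7 + 2) = -4 + 9 = 5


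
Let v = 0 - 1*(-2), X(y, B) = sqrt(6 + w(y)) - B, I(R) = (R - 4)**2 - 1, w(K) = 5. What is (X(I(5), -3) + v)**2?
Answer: (5 + sqrt(11))**2 ≈ 69.166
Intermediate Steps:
I(R) = -1 + (-4 + R)**2 (I(R) = (-4 + R)**2 - 1 = -1 + (-4 + R)**2)
X(y, B) = sqrt(11) - B (X(y, B) = sqrt(6 + 5) - B = sqrt(11) - B)
v = 2 (v = 0 + 2 = 2)
(X(I(5), -3) + v)**2 = ((sqrt(11) - 1*(-3)) + 2)**2 = ((sqrt(11) + 3) + 2)**2 = ((3 + sqrt(11)) + 2)**2 = (5 + sqrt(11))**2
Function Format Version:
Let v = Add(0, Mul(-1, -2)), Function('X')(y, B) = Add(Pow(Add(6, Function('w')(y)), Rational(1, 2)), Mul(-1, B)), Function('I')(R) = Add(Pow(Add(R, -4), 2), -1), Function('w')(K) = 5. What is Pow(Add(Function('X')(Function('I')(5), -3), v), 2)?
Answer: Pow(Add(5, Pow(11, Rational(1, 2))), 2) ≈ 69.166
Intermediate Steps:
Function('I')(R) = Add(-1, Pow(Add(-4, R), 2)) (Function('I')(R) = Add(Pow(Add(-4, R), 2), -1) = Add(-1, Pow(Add(-4, R), 2)))
Function('X')(y, B) = Add(Pow(11, Rational(1, 2)), Mul(-1, B)) (Function('X')(y, B) = Add(Pow(Add(6, 5), Rational(1, 2)), Mul(-1, B)) = Add(Pow(11, Rational(1, 2)), Mul(-1, B)))
v = 2 (v = Add(0, 2) = 2)
Pow(Add(Function('X')(Function('I')(5), -3), v), 2) = Pow(Add(Add(Pow(11, Rational(1, 2)), Mul(-1, -3)), 2), 2) = Pow(Add(Add(Pow(11, Rational(1, 2)), 3), 2), 2) = Pow(Add(Add(3, Pow(11, Rational(1, 2))), 2), 2) = Pow(Add(5, Pow(11, Rational(1, 2))), 2)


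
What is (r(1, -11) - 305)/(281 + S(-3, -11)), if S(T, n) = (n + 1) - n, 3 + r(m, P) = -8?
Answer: -158/141 ≈ -1.1206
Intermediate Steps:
r(m, P) = -11 (r(m, P) = -3 - 8 = -11)
S(T, n) = 1 (S(T, n) = (1 + n) - n = 1)
(r(1, -11) - 305)/(281 + S(-3, -11)) = (-11 - 305)/(281 + 1) = -316/282 = -316*1/282 = -158/141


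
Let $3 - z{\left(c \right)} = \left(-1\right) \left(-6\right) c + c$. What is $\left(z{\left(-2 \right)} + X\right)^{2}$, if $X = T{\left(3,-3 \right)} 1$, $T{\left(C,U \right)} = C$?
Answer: $400$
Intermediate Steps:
$z{\left(c \right)} = 3 - 7 c$ ($z{\left(c \right)} = 3 - \left(\left(-1\right) \left(-6\right) c + c\right) = 3 - \left(6 c + c\right) = 3 - 7 c$)
$X = 3$ ($X = 3 \cdot 1 = 3$)
$\left(z{\left(-2 \right)} + X\right)^{2} = \left(\left(3 - -14\right) + 3\right)^{2} = \left(\left(3 + 14\right) + 3\right)^{2} = \left(17 + 3\right)^{2} = 20^{2} = 400$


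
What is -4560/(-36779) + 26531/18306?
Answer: 1059259009/673276374 ≈ 1.5733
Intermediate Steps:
-4560/(-36779) + 26531/18306 = -4560*(-1/36779) + 26531*(1/18306) = 4560/36779 + 26531/18306 = 1059259009/673276374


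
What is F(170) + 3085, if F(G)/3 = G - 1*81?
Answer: 3352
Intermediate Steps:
F(G) = -243 + 3*G (F(G) = 3*(G - 1*81) = 3*(G - 81) = 3*(-81 + G) = -243 + 3*G)
F(170) + 3085 = (-243 + 3*170) + 3085 = (-243 + 510) + 3085 = 267 + 3085 = 3352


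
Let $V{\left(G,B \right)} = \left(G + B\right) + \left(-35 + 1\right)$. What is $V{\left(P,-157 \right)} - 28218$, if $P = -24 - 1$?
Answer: $-28434$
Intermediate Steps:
$P = -25$
$V{\left(G,B \right)} = -34 + B + G$ ($V{\left(G,B \right)} = \left(B + G\right) - 34 = -34 + B + G$)
$V{\left(P,-157 \right)} - 28218 = \left(-34 - 157 - 25\right) - 28218 = -216 - 28218 = -28434$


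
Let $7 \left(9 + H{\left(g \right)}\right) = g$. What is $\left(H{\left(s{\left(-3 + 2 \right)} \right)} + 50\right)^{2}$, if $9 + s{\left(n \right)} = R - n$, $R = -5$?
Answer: $\frac{75076}{49} \approx 1532.2$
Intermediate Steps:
$s{\left(n \right)} = -14 - n$ ($s{\left(n \right)} = -9 - \left(5 + n\right) = -14 - n$)
$H{\left(g \right)} = -9 + \frac{g}{7}$
$\left(H{\left(s{\left(-3 + 2 \right)} \right)} + 50\right)^{2} = \left(\left(-9 + \frac{-14 - \left(-3 + 2\right)}{7}\right) + 50\right)^{2} = \left(\left(-9 + \frac{-14 - -1}{7}\right) + 50\right)^{2} = \left(\left(-9 + \frac{-14 + 1}{7}\right) + 50\right)^{2} = \left(\left(-9 + \frac{1}{7} \left(-13\right)\right) + 50\right)^{2} = \left(\left(-9 - \frac{13}{7}\right) + 50\right)^{2} = \left(- \frac{76}{7} + 50\right)^{2} = \left(\frac{274}{7}\right)^{2} = \frac{75076}{49}$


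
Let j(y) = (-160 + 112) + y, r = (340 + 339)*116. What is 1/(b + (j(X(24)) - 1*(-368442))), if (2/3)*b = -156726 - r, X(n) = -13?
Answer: 1/15146 ≈ 6.6024e-5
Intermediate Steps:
r = 78764 (r = 679*116 = 78764)
j(y) = -48 + y
b = -353235 (b = 3*(-156726 - 1*78764)/2 = 3*(-156726 - 78764)/2 = (3/2)*(-235490) = -353235)
1/(b + (j(X(24)) - 1*(-368442))) = 1/(-353235 + ((-48 - 13) - 1*(-368442))) = 1/(-353235 + (-61 + 368442)) = 1/(-353235 + 368381) = 1/15146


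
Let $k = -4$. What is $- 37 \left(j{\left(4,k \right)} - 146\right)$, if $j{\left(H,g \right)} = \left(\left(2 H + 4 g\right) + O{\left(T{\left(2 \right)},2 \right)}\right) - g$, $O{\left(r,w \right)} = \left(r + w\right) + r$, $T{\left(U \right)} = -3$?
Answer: $5698$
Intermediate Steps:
$O{\left(r,w \right)} = w + 2 r$
$j{\left(H,g \right)} = -4 + 2 H + 3 g$ ($j{\left(H,g \right)} = \left(\left(2 H + 4 g\right) + \left(2 + 2 \left(-3\right)\right)\right) - g = \left(\left(2 H + 4 g\right) + \left(2 - 6\right)\right) - g = \left(\left(2 H + 4 g\right) - 4\right) - g = \left(-4 + 2 H + 4 g\right) - g = -4 + 2 H + 3 g$)
$- 37 \left(j{\left(4,k \right)} - 146\right) = - 37 \left(\left(-4 + 2 \cdot 4 + 3 \left(-4\right)\right) - 146\right) = - 37 \left(\left(-4 + 8 - 12\right) - 146\right) = - 37 \left(-8 - 146\right) = \left(-37\right) \left(-154\right) = 5698$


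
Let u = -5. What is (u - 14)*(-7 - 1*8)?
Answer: 285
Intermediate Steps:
(u - 14)*(-7 - 1*8) = (-5 - 14)*(-7 - 1*8) = -19*(-7 - 8) = -19*(-15) = 285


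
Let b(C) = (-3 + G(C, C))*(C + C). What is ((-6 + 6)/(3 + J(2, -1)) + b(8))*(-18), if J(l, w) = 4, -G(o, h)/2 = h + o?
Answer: 10080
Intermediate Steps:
G(o, h) = -2*h - 2*o (G(o, h) = -2*(h + o) = -2*h - 2*o)
b(C) = 2*C*(-3 - 4*C) (b(C) = (-3 + (-2*C - 2*C))*(C + C) = (-3 - 4*C)*(2*C) = 2*C*(-3 - 4*C))
((-6 + 6)/(3 + J(2, -1)) + b(8))*(-18) = ((-6 + 6)/(3 + 4) - 2*8*(3 + 4*8))*(-18) = (0/7 - 2*8*(3 + 32))*(-18) = (0*(⅐) - 2*8*35)*(-18) = (0 - 560)*(-18) = -560*(-18) = 10080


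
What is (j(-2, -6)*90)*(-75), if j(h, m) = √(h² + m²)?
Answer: -13500*√10 ≈ -42691.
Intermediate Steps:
(j(-2, -6)*90)*(-75) = (√((-2)² + (-6)²)*90)*(-75) = (√(4 + 36)*90)*(-75) = (√40*90)*(-75) = ((2*√10)*90)*(-75) = (180*√10)*(-75) = -13500*√10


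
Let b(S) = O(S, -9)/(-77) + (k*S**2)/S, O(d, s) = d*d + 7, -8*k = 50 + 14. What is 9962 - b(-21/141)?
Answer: 242039902/24299 ≈ 9960.9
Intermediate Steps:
k = -8 (k = -(50 + 14)/8 = -1/8*64 = -8)
O(d, s) = 7 + d**2 (O(d, s) = d**2 + 7 = 7 + d**2)
b(S) = -1/11 - 8*S - S**2/77 (b(S) = (7 + S**2)/(-77) + (-8*S**2)/S = (7 + S**2)*(-1/77) - 8*S = (-1/11 - S**2/77) - 8*S = -1/11 - 8*S - S**2/77)
9962 - b(-21/141) = 9962 - (-1/11 - (-168)/141 - (-21/141)**2/77) = 9962 - (-1/11 - (-168)/141 - (-21*1/141)**2/77) = 9962 - (-1/11 - 8*(-7/47) - (-7/47)**2/77) = 9962 - (-1/11 + 56/47 - 1/77*49/2209) = 9962 - (-1/11 + 56/47 - 7/24299) = 9962 - 1*26736/24299 = 9962 - 26736/24299 = 242039902/24299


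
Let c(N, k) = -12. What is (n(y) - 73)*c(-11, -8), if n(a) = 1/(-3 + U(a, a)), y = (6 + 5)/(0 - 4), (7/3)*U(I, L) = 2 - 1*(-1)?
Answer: 883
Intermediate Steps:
U(I, L) = 9/7 (U(I, L) = 3*(2 - 1*(-1))/7 = 3*(2 + 1)/7 = (3/7)*3 = 9/7)
y = -11/4 (y = 11/(-4) = 11*(-1/4) = -11/4 ≈ -2.7500)
n(a) = -7/12 (n(a) = 1/(-3 + 9/7) = 1/(-12/7) = -7/12)
(n(y) - 73)*c(-11, -8) = (-7/12 - 73)*(-12) = -883/12*(-12) = 883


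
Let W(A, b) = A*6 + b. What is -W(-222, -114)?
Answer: 1446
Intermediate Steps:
W(A, b) = b + 6*A (W(A, b) = 6*A + b = b + 6*A)
-W(-222, -114) = -(-114 + 6*(-222)) = -(-114 - 1332) = -1*(-1446) = 1446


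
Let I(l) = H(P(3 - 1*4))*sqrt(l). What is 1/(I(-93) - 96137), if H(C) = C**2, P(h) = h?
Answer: -96137/9242322862 - I*sqrt(93)/9242322862 ≈ -1.0402e-5 - 1.0434e-9*I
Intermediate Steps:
I(l) = sqrt(l) (I(l) = (3 - 1*4)**2*sqrt(l) = (3 - 4)**2*sqrt(l) = (-1)**2*sqrt(l) = 1*sqrt(l) = sqrt(l))
1/(I(-93) - 96137) = 1/(sqrt(-93) - 96137) = 1/(I*sqrt(93) - 96137) = 1/(-96137 + I*sqrt(93))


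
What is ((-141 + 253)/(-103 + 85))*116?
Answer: -6496/9 ≈ -721.78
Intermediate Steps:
((-141 + 253)/(-103 + 85))*116 = (112/(-18))*116 = (112*(-1/18))*116 = -56/9*116 = -6496/9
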